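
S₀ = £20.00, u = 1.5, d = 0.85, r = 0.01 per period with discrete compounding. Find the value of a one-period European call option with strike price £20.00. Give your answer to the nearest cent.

£2.44

Risk-neutral probability p = (1 + 0.01 − 0.85)/(1.5 − 0.85) = 0.1600/0.6500 = 0.2462
Terminal stock prices: S_u = 30, S_d = 17
Terminal payoffs (S − K): max(10, 0) = 10, max(-3, 0) = 0
Node 0 (S = 20): V_0 = 1/1.01·[0.2462·10.0000 + 0.7538·0.0000] = 2.4372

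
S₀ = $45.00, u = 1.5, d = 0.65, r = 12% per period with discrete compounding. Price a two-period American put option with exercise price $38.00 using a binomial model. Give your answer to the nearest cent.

Risk-neutral probability p = (1 + 0.12 − 0.65)/(1.5 − 0.65) = 0.4700/0.8500 = 0.5529
Terminal stock prices: S_uu = 101.2, S_ud = 43.88, S_dd = 19.01
Terminal payoffs (K − S): max(-63.25, 0) = 0, max(-5.875, 0) = 0, max(18.99, 0) = 18.99
Node u (S = 67.5): continuation = 1/1.12·[0.5529·0.0000 + 0.4471·0.0000] = 0.0000; exercise value = 0.0000 ≤ continuation, so V_u = 0.0000
Node d (S = 29.25): continuation = 1/1.12·[0.5529·0.0000 + 0.4471·18.9875] = 7.5790; exercise value = 8.7500 > continuation, so V_d = 8.7500 (exercise)
Node 0 (S = 45): continuation = 1/1.12·[0.5529·0.0000 + 0.4471·8.7500] = 3.4926; exercise value = 0.0000 ≤ continuation, so V_0 = 3.4926

$3.49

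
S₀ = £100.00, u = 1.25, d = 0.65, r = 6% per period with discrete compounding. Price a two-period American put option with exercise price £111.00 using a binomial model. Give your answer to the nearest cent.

Risk-neutral probability p = (1 + 0.06 − 0.65)/(1.25 − 0.65) = 0.4100/0.6000 = 0.6833
Terminal stock prices: S_uu = 156.2, S_ud = 81.25, S_dd = 42.25
Terminal payoffs (K − S): max(-45.25, 0) = 0, max(29.75, 0) = 29.75, max(68.75, 0) = 68.75
Node u (S = 125): continuation = 1/1.06·[0.6833·0.0000 + 0.3167·29.7500] = 8.8876; exercise value = 0.0000 ≤ continuation, so V_u = 8.8876
Node d (S = 65): continuation = 1/1.06·[0.6833·29.7500 + 0.3167·68.7500] = 39.7170; exercise value = 46.0000 > continuation, so V_d = 46.0000 (exercise)
Node 0 (S = 100): continuation = 1/1.06·[0.6833·8.8876 + 0.3167·46.0000] = 19.4716; exercise value = 11.0000 ≤ continuation, so V_0 = 19.4716

£19.47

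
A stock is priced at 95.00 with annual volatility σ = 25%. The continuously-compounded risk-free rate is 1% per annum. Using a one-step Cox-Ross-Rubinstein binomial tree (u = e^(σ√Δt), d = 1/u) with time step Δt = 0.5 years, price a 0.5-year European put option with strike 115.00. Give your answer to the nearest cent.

CRR parameters: u = e^(σ√Δt) = e^(0.25·√0.5) = 1.1934, d = 1/u = 0.8380
Per-period rate: rΔt = 0.01·0.5 = 0.005, so R = e^0.005 = 1.0050
Risk-neutral probability p = (e^0.005 − 0.8380)/(1.1934 − 0.8380) = 0.1670/0.3554 = 0.4700
Terminal stock prices: S_u = 113.4, S_d = 79.61
Terminal payoffs (K − S): max(1.63, 0) = 1.63, max(35.39, 0) = 35.39
Node 0 (S = 95): V_0 = e^(−0.005)·[0.4700·1.6304 + 0.5300·35.3931] = 19.4264

19.43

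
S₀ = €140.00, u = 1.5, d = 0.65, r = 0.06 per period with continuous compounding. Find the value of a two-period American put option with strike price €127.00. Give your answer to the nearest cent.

€17.48

Risk-neutral probability p = (e^0.06 − 0.65)/(1.5 − 0.65) = 0.4118/0.8500 = 0.4845
Terminal stock prices: S_uu = 315, S_ud = 136.5, S_dd = 59.15
Terminal payoffs (K − S): max(-188, 0) = 0, max(-9.5, 0) = 0, max(67.85, 0) = 67.85
Node u (S = 210): continuation = e^(−0.06)·[0.4845·0.0000 + 0.5155·0.0000] = 0.0000; exercise value = 0.0000 ≤ continuation, so V_u = 0.0000
Node d (S = 91): continuation = e^(−0.06)·[0.4845·0.0000 + 0.5155·67.8500] = 32.9389; exercise value = 36.0000 > continuation, so V_d = 36.0000 (exercise)
Node 0 (S = 140): continuation = e^(−0.06)·[0.4845·0.0000 + 0.5155·36.0000] = 17.4768; exercise value = 0.0000 ≤ continuation, so V_0 = 17.4768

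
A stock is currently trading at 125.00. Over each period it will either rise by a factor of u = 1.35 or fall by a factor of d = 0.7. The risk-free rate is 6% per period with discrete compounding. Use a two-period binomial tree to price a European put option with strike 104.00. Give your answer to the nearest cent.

Risk-neutral probability p = (1 + 0.06 − 0.7)/(1.35 − 0.7) = 0.3600/0.6500 = 0.5538
Terminal stock prices: S_uu = 227.8, S_ud = 118.1, S_dd = 61.25
Terminal payoffs (K − S): max(-123.8, 0) = 0, max(-14.12, 0) = 0, max(42.75, 0) = 42.75
Node u (S = 168.8): V_u = 1/1.06·[0.5538·0.0000 + 0.4462·0.0000] = 0.0000
Node d (S = 87.5): V_d = 1/1.06·[0.5538·0.0000 + 0.4462·42.7500] = 17.9935
Node 0 (S = 125): V_0 = 1/1.06·[0.5538·0.0000 + 0.4462·17.9935] = 7.5734

7.57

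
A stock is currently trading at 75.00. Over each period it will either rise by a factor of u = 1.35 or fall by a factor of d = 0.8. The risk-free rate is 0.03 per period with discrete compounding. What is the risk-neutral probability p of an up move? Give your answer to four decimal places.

p = 0.4182

Risk-neutral probability p = (1 + 0.03 − 0.8)/(1.35 − 0.8) = 0.2300/0.5500 = 0.4182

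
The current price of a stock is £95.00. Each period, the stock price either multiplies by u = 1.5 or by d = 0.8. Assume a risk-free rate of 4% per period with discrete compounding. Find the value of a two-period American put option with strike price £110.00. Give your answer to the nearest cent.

Risk-neutral probability p = (1 + 0.04 − 0.8)/(1.5 − 0.8) = 0.2400/0.7000 = 0.3429
Terminal stock prices: S_uu = 213.8, S_ud = 114, S_dd = 60.8
Terminal payoffs (K − S): max(-103.8, 0) = 0, max(-4, 0) = 0, max(49.2, 0) = 49.2
Node u (S = 142.5): continuation = 1/1.04·[0.3429·0.0000 + 0.6571·0.0000] = 0.0000; exercise value = 0.0000 ≤ continuation, so V_u = 0.0000
Node d (S = 76): continuation = 1/1.04·[0.3429·0.0000 + 0.6571·49.2000] = 31.0879; exercise value = 34.0000 > continuation, so V_d = 34.0000 (exercise)
Node 0 (S = 95): continuation = 1/1.04·[0.3429·0.0000 + 0.6571·34.0000] = 21.4835; exercise value = 15.0000 ≤ continuation, so V_0 = 21.4835

£21.48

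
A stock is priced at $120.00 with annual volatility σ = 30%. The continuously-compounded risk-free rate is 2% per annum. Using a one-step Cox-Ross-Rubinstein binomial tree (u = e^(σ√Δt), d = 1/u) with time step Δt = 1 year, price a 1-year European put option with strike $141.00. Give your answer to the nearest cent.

CRR parameters: u = e^(σ√Δt) = e^(0.3·√1) = 1.3499, d = 1/u = 0.7408
Per-period rate: rΔt = 0.02·1 = 0.02, so R = e^0.02 = 1.0202
Risk-neutral probability p = (e^0.02 − 0.7408)/(1.3499 − 0.7408) = 0.2794/0.6090 = 0.4587
Terminal stock prices: S_u = 162, S_d = 88.9
Terminal payoffs (K − S): max(-20.98, 0) = 0, max(52.1, 0) = 52.1
Node 0 (S = 120): V_0 = e^(−0.02)·[0.4587·0.0000 + 0.5413·52.1018] = 27.6429

$27.64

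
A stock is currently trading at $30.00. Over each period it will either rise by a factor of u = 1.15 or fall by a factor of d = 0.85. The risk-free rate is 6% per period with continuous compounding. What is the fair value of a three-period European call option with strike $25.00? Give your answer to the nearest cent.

$9.27

Risk-neutral probability p = (e^0.06 − 0.85)/(1.15 − 0.85) = 0.2118/0.3000 = 0.7061
Terminal stock prices: S_uuu = 45.63, S_uud = 33.72, S_udd = 24.93, S_ddd = 18.42
Terminal payoffs (S − K): max(20.63, 0) = 20.63, max(8.724, 0) = 8.724, max(-0.07375, 0) = 0, max(-6.576, 0) = 0
Node uu (S = 39.67): V_uu = e^(−0.06)·[0.7061·20.6262 + 0.2939·8.7237] = 16.1309
Node ud (S = 29.32): V_ud = e^(−0.06)·[0.7061·8.7237 + 0.2939·0.0000] = 5.8013
Node dd (S = 21.67): V_dd = e^(−0.06)·[0.7061·0.0000 + 0.2939·0.0000] = 0.0000
Node u (S = 34.5): V_u = e^(−0.06)·[0.7061·16.1309 + 0.2939·5.8013] = 12.3326
Node d (S = 25.5): V_d = e^(−0.06)·[0.7061·5.8013 + 0.2939·0.0000] = 3.8579
Node 0 (S = 30): V_0 = e^(−0.06)·[0.7061·12.3326 + 0.2939·3.8579] = 9.2689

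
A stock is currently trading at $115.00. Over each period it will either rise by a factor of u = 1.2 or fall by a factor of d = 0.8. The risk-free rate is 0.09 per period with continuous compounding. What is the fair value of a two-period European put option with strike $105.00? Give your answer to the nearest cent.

Risk-neutral probability p = (e^0.09 − 0.8)/(1.2 − 0.8) = 0.2942/0.4000 = 0.7354
Terminal stock prices: S_uu = 165.6, S_ud = 110.4, S_dd = 73.6
Terminal payoffs (K − S): max(-60.6, 0) = 0, max(-5.4, 0) = 0, max(31.4, 0) = 31.4
Node u (S = 138): V_u = e^(−0.09)·[0.7354·0.0000 + 0.2646·0.0000] = 0.0000
Node d (S = 92): V_d = e^(−0.09)·[0.7354·0.0000 + 0.2646·31.4000] = 7.5923
Node 0 (S = 115): V_0 = e^(−0.09)·[0.7354·0.0000 + 0.2646·7.5923] = 1.8358

$1.84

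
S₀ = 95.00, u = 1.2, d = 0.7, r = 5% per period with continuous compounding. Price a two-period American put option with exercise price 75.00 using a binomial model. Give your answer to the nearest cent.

2.41

Risk-neutral probability p = (e^0.05 − 0.7)/(1.2 − 0.7) = 0.3513/0.5000 = 0.7025
Terminal stock prices: S_uu = 136.8, S_ud = 79.8, S_dd = 46.55
Terminal payoffs (K − S): max(-61.8, 0) = 0, max(-4.8, 0) = 0, max(28.45, 0) = 28.45
Node u (S = 114): continuation = e^(−0.05)·[0.7025·0.0000 + 0.2975·0.0000] = 0.0000; exercise value = 0.0000 ≤ continuation, so V_u = 0.0000
Node d (S = 66.5): continuation = e^(−0.05)·[0.7025·0.0000 + 0.2975·28.4500] = 8.0499; exercise value = 8.5000 > continuation, so V_d = 8.5000 (exercise)
Node 0 (S = 95): continuation = e^(−0.05)·[0.7025·0.0000 + 0.2975·8.5000] = 2.4051; exercise value = 0.0000 ≤ continuation, so V_0 = 2.4051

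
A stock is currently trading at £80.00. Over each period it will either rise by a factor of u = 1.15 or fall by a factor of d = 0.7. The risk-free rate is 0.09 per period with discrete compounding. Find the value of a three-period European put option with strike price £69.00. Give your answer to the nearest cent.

Risk-neutral probability p = (1 + 0.09 − 0.7)/(1.15 − 0.7) = 0.3900/0.4500 = 0.8667
Terminal stock prices: S_uuu = 121.7, S_uud = 74.06, S_udd = 45.08, S_ddd = 27.44
Terminal payoffs (K − S): max(-52.67, 0) = 0, max(-5.06, 0) = 0, max(23.92, 0) = 23.92, max(41.56, 0) = 41.56
Node uu (S = 105.8): V_uu = 1/1.09·[0.8667·0.0000 + 0.1333·0.0000] = 0.0000
Node ud (S = 64.4): V_ud = 1/1.09·[0.8667·0.0000 + 0.1333·23.9200] = 2.9260
Node dd (S = 39.2): V_dd = 1/1.09·[0.8667·23.9200 + 0.1333·41.5600] = 24.1028
Node u (S = 92): V_u = 1/1.09·[0.8667·0.0000 + 0.1333·2.9260] = 0.3579
Node d (S = 56): V_d = 1/1.09·[0.8667·2.9260 + 0.1333·24.1028] = 5.2748
Node 0 (S = 80): V_0 = 1/1.09·[0.8667·0.3579 + 0.1333·5.2748] = 0.9298

£0.93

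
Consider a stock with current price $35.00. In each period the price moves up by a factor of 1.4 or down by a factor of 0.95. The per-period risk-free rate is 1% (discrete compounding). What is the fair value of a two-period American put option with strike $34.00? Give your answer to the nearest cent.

$1.78

Risk-neutral probability p = (1 + 0.01 − 0.95)/(1.4 − 0.95) = 0.0600/0.4500 = 0.1333
Terminal stock prices: S_uu = 68.6, S_ud = 46.55, S_dd = 31.59
Terminal payoffs (K − S): max(-34.6, 0) = 0, max(-12.55, 0) = 0, max(2.413, 0) = 2.413
Node u (S = 49): continuation = 1/1.01·[0.1333·0.0000 + 0.8667·0.0000] = 0.0000; exercise value = 0.0000 ≤ continuation, so V_u = 0.0000
Node d (S = 33.25): continuation = 1/1.01·[0.1333·0.0000 + 0.8667·2.4125] = 2.0701; exercise value = 0.7500 ≤ continuation, so V_d = 2.0701
Node 0 (S = 35): continuation = 1/1.01·[0.1333·0.0000 + 0.8667·2.0701] = 1.7764; exercise value = 0.0000 ≤ continuation, so V_0 = 1.7764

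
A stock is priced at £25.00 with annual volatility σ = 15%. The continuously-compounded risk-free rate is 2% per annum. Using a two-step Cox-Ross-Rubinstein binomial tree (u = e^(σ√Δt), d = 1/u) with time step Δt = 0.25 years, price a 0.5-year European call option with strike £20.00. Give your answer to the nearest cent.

CRR parameters: u = e^(σ√Δt) = e^(0.15·√0.25) = 1.0779, d = 1/u = 0.9277
Per-period rate: rΔt = 0.02·0.25 = 0.005, so R = e^0.005 = 1.0050
Risk-neutral probability p = (e^0.005 − 0.9277)/(1.0779 − 0.9277) = 0.0773/0.1501 = 0.5146
Terminal stock prices: S_uu = 29.05, S_ud = 25, S_dd = 21.52
Terminal payoffs (S − K): max(9.046, 0) = 9.046, max(5, 0) = 5, max(1.518, 0) = 1.518
Node u (S = 26.95): V_u = e^(−0.005)·[0.5146·9.0459 + 0.4854·5.0000] = 7.0469
Node d (S = 23.19): V_d = e^(−0.005)·[0.5146·5.0000 + 0.4854·1.5177] = 3.2933
Node 0 (S = 25): V_0 = e^(−0.005)·[0.5146·7.0469 + 0.4854·3.2933] = 5.1990

£5.20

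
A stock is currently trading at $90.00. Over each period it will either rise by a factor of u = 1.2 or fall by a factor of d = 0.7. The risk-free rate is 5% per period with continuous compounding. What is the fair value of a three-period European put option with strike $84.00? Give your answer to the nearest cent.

Risk-neutral probability p = (e^0.05 − 0.7)/(1.2 − 0.7) = 0.3513/0.5000 = 0.7025
Terminal stock prices: S_uuu = 155.5, S_uud = 90.72, S_udd = 52.92, S_ddd = 30.87
Terminal payoffs (K − S): max(-71.52, 0) = 0, max(-6.72, 0) = 0, max(31.08, 0) = 31.08, max(53.13, 0) = 53.13
Node uu (S = 129.6): V_uu = e^(−0.05)·[0.7025·0.0000 + 0.2975·0.0000] = 0.0000
Node ud (S = 75.6): V_ud = e^(−0.05)·[0.7025·0.0000 + 0.2975·31.0800] = 8.7941
Node dd (S = 44.1): V_dd = e^(−0.05)·[0.7025·31.0800 + 0.2975·53.1300] = 35.8033
Node u (S = 108): V_u = e^(−0.05)·[0.7025·0.0000 + 0.2975·8.7941] = 2.4883
Node d (S = 63): V_d = e^(−0.05)·[0.7025·8.7941 + 0.2975·35.8033] = 16.0075
Node 0 (S = 90): V_0 = e^(−0.05)·[0.7025·2.4883 + 0.2975·16.0075] = 6.1922

$6.19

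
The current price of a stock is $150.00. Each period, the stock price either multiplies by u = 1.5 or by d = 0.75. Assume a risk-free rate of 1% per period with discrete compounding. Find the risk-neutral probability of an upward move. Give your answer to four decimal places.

p = 0.3467

Risk-neutral probability p = (1 + 0.01 − 0.75)/(1.5 − 0.75) = 0.2600/0.7500 = 0.3467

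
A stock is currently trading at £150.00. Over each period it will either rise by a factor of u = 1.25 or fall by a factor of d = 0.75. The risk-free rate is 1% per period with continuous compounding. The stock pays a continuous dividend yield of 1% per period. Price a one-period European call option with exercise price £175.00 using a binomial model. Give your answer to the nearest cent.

Per-period risk-free factor R = e^0.01 = 1.0101; dividend-adjusted growth = e^(0.01−0.01) = 1.0000.
Risk-neutral probability p = (1.0000 − 0.75)/(1.25 − 0.75) = 0.2500/0.5000 = 0.5000
Terminal stock prices: S_u = 187.5, S_d = 112.5
Terminal payoffs (S − K): max(12.5, 0) = 12.5, max(-62.5, 0) = 0
Node 0 (S = 150): V_0 = e^(−0.01)·[0.5000·12.5000 + 0.5000·0.0000] = 6.1878

£6.19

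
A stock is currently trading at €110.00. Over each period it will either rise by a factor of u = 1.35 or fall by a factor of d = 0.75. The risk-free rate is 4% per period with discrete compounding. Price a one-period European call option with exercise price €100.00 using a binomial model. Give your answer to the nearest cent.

Risk-neutral probability p = (1 + 0.04 − 0.75)/(1.35 − 0.75) = 0.2900/0.6000 = 0.4833
Terminal stock prices: S_u = 148.5, S_d = 82.5
Terminal payoffs (S − K): max(48.5, 0) = 48.5, max(-17.5, 0) = 0
Node 0 (S = 110): V_0 = 1/1.04·[0.4833·48.5000 + 0.5167·0.0000] = 22.5401

€22.54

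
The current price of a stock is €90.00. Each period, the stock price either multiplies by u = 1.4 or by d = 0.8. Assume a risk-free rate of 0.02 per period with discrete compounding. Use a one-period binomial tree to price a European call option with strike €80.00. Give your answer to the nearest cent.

Risk-neutral probability p = (1 + 0.02 − 0.8)/(1.4 − 0.8) = 0.2200/0.6000 = 0.3667
Terminal stock prices: S_u = 126, S_d = 72
Terminal payoffs (S − K): max(46, 0) = 46, max(-8, 0) = 0
Node 0 (S = 90): V_0 = 1/1.02·[0.3667·46.0000 + 0.6333·0.0000] = 16.5359

€16.54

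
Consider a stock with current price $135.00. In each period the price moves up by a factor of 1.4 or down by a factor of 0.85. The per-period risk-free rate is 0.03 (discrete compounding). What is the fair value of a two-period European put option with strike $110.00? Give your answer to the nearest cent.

$5.32

Risk-neutral probability p = (1 + 0.03 − 0.85)/(1.4 − 0.85) = 0.1800/0.5500 = 0.3273
Terminal stock prices: S_uu = 264.6, S_ud = 160.7, S_dd = 97.54
Terminal payoffs (K − S): max(-154.6, 0) = 0, max(-50.65, 0) = 0, max(12.46, 0) = 12.46
Node u (S = 189): V_u = 1/1.03·[0.3273·0.0000 + 0.6727·0.0000] = 0.0000
Node d (S = 114.8): V_d = 1/1.03·[0.3273·0.0000 + 0.6727·12.4625] = 8.1397
Node 0 (S = 135): V_0 = 1/1.03·[0.3273·0.0000 + 0.6727·8.1397] = 5.3163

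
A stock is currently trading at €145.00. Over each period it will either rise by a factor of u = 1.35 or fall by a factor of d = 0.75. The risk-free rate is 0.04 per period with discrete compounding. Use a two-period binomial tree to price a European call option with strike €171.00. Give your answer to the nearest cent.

Risk-neutral probability p = (1 + 0.04 − 0.75)/(1.35 − 0.75) = 0.2900/0.6000 = 0.4833
Terminal stock prices: S_uu = 264.3, S_ud = 146.8, S_dd = 81.56
Terminal payoffs (S − K): max(93.26, 0) = 93.26, max(-24.19, 0) = 0, max(-89.44, 0) = 0
Node u (S = 195.8): V_u = 1/1.04·[0.4833·93.2625 + 0.5167·0.0000] = 43.3431
Node d (S = 108.8): V_d = 1/1.04·[0.4833·0.0000 + 0.5167·0.0000] = 0.0000
Node 0 (S = 145): V_0 = 1/1.04·[0.4833·43.3431 + 0.5167·0.0000] = 20.1435

€20.14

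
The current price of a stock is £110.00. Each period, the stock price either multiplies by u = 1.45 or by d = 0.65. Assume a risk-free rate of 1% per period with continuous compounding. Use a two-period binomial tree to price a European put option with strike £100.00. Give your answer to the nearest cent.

£15.87

Risk-neutral probability p = (e^0.01 − 0.65)/(1.45 − 0.65) = 0.3601/0.8000 = 0.4501
Terminal stock prices: S_uu = 231.3, S_ud = 103.7, S_dd = 46.48
Terminal payoffs (K − S): max(-131.3, 0) = 0, max(-3.675, 0) = 0, max(53.52, 0) = 53.52
Node u (S = 159.5): V_u = e^(−0.01)·[0.4501·0.0000 + 0.5499·0.0000] = 0.0000
Node d (S = 71.5): V_d = e^(−0.01)·[0.4501·0.0000 + 0.5499·53.5250] = 29.1425
Node 0 (S = 110): V_0 = e^(−0.01)·[0.4501·0.0000 + 0.5499·29.1425] = 15.8671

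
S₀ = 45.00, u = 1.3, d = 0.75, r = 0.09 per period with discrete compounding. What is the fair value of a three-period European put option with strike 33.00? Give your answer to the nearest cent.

Risk-neutral probability p = (1 + 0.09 − 0.75)/(1.3 − 0.75) = 0.3400/0.5500 = 0.6182
Terminal stock prices: S_uuu = 98.87, S_uud = 57.04, S_udd = 32.91, S_ddd = 18.98
Terminal payoffs (K − S): max(-65.87, 0) = 0, max(-24.04, 0) = 0, max(0.09375, 0) = 0.09375, max(14.02, 0) = 14.02
Node uu (S = 76.05): V_uu = 1/1.09·[0.6182·0.0000 + 0.3818·0.0000] = 0.0000
Node ud (S = 43.88): V_ud = 1/1.09·[0.6182·0.0000 + 0.3818·0.0938] = 0.0328
Node dd (S = 25.31): V_dd = 1/1.09·[0.6182·0.0938 + 0.3818·14.0156] = 4.9627
Node u (S = 58.5): V_u = 1/1.09·[0.6182·0.0000 + 0.3818·0.0328] = 0.0115
Node d (S = 33.75): V_d = 1/1.09·[0.6182·0.0328 + 0.3818·4.9627] = 1.7570
Node 0 (S = 45): V_0 = 1/1.09·[0.6182·0.0115 + 0.3818·1.7570] = 0.6220

0.62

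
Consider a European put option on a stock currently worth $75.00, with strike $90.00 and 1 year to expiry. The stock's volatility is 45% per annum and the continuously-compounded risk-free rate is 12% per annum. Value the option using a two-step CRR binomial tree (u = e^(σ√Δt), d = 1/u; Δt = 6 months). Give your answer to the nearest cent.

CRR parameters: u = e^(σ√Δt) = e^(0.45·√0.5) = 1.3746, d = 1/u = 0.7275
Per-period rate: rΔt = 0.12·0.5 = 0.06, so R = e^0.06 = 1.0618
Risk-neutral probability p = (e^0.06 − 0.7275)/(1.3746 − 0.7275) = 0.3344/0.6472 = 0.5167
Terminal stock prices: S_uu = 141.7, S_ud = 75, S_dd = 39.69
Terminal payoffs (K − S): max(-51.72, 0) = 0, max(15, 0) = 15, max(50.31, 0) = 50.31
Node u (S = 103.1): V_u = e^(−0.06)·[0.5167·0.0000 + 0.4833·15.0000] = 6.8279
Node d (S = 54.56): V_d = e^(−0.06)·[0.5167·15.0000 + 0.4833·50.3103] = 30.1994
Node 0 (S = 75): V_0 = e^(−0.06)·[0.5167·6.8279 + 0.4833·30.1994] = 17.0688

$17.07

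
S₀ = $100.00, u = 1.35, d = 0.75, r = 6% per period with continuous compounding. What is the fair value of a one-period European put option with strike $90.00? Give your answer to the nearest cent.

$6.78

Risk-neutral probability p = (e^0.06 − 0.75)/(1.35 − 0.75) = 0.3118/0.6000 = 0.5197
Terminal stock prices: S_u = 135, S_d = 75
Terminal payoffs (K − S): max(-45, 0) = 0, max(15, 0) = 15
Node 0 (S = 100): V_0 = e^(−0.06)·[0.5197·0.0000 + 0.4803·15.0000] = 6.7846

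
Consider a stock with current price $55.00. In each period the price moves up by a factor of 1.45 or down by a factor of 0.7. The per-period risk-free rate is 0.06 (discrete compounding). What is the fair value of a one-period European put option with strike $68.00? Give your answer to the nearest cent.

$14.47

Risk-neutral probability p = (1 + 0.06 − 0.7)/(1.45 − 0.7) = 0.3600/0.7500 = 0.4800
Terminal stock prices: S_u = 79.75, S_d = 38.5
Terminal payoffs (K − S): max(-11.75, 0) = 0, max(29.5, 0) = 29.5
Node 0 (S = 55): V_0 = 1/1.06·[0.4800·0.0000 + 0.5200·29.5000] = 14.4717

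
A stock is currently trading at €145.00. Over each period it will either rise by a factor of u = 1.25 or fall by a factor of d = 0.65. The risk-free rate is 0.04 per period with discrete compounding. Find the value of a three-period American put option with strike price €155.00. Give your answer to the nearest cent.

Risk-neutral probability p = (1 + 0.04 − 0.65)/(1.25 − 0.65) = 0.3900/0.6000 = 0.6500
Terminal stock prices: S_uuu = 283.2, S_uud = 147.3, S_udd = 76.58, S_ddd = 39.82
Terminal payoffs (K − S): max(-128.2, 0) = 0, max(7.734, 0) = 7.734, max(78.42, 0) = 78.42, max(115.2, 0) = 115.2
Node uu (S = 226.6): continuation = 1/1.04·[0.6500·0.0000 + 0.3500·7.7344] = 2.6029; exercise value = 0.0000 ≤ continuation, so V_uu = 2.6029
Node ud (S = 117.8): continuation = 1/1.04·[0.6500·7.7344 + 0.3500·78.4219] = 31.2260; exercise value = 37.1875 > continuation, so V_ud = 37.1875 (exercise)
Node dd (S = 61.26): continuation = 1/1.04·[0.6500·78.4219 + 0.3500·115.1794] = 87.7760; exercise value = 93.7375 > continuation, so V_dd = 93.7375 (exercise)
Node u (S = 181.2): continuation = 1/1.04·[0.6500·2.6029 + 0.3500·37.1875] = 14.1418; exercise value = 0.0000 ≤ continuation, so V_u = 14.1418
Node d (S = 94.25): continuation = 1/1.04·[0.6500·37.1875 + 0.3500·93.7375] = 54.7885; exercise value = 60.7500 > continuation, so V_d = 60.7500 (exercise)
Node 0 (S = 145): continuation = 1/1.04·[0.6500·14.1418 + 0.3500·60.7500] = 29.2834; exercise value = 10.0000 ≤ continuation, so V_0 = 29.2834

€29.28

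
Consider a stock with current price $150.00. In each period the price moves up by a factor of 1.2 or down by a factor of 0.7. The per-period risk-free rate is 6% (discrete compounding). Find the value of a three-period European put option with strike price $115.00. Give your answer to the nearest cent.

Risk-neutral probability p = (1 + 0.06 − 0.7)/(1.2 − 0.7) = 0.3600/0.5000 = 0.7200
Terminal stock prices: S_uuu = 259.2, S_uud = 151.2, S_udd = 88.2, S_ddd = 51.45
Terminal payoffs (K − S): max(-144.2, 0) = 0, max(-36.2, 0) = 0, max(26.8, 0) = 26.8, max(63.55, 0) = 63.55
Node uu (S = 216): V_uu = 1/1.06·[0.7200·0.0000 + 0.2800·0.0000] = 0.0000
Node ud (S = 126): V_ud = 1/1.06·[0.7200·0.0000 + 0.2800·26.8000] = 7.0792
Node dd (S = 73.5): V_dd = 1/1.06·[0.7200·26.8000 + 0.2800·63.5500] = 34.9906
Node u (S = 180): V_u = 1/1.06·[0.7200·0.0000 + 0.2800·7.0792] = 1.8700
Node d (S = 105): V_d = 1/1.06·[0.7200·7.0792 + 0.2800·34.9906] = 14.0513
Node 0 (S = 150): V_0 = 1/1.06·[0.7200·1.8700 + 0.2800·14.0513] = 4.9819

$4.98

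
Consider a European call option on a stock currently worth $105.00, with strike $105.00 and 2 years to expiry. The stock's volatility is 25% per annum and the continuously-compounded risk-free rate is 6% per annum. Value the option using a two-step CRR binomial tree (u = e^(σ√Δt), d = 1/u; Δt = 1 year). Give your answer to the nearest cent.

CRR parameters: u = e^(σ√Δt) = e^(0.25·√1) = 1.2840, d = 1/u = 0.7788
Per-period rate: rΔt = 0.06·1 = 0.06, so R = e^0.06 = 1.0618
Risk-neutral probability p = (e^0.06 − 0.7788)/(1.2840 − 0.7788) = 0.2830/0.5052 = 0.5602
Terminal stock prices: S_uu = 173.1, S_ud = 105, S_dd = 63.69
Terminal payoffs (S − K): max(68.12, 0) = 68.12, max(0, 0) = 0, max(-41.31, 0) = 0
Node u (S = 134.8): V_u = e^(−0.06)·[0.5602·68.1157 + 0.4398·0.0000] = 35.9374
Node d (S = 81.77): V_d = e^(−0.06)·[0.5602·0.0000 + 0.4398·0.0000] = 0.0000
Node 0 (S = 105): V_0 = e^(−0.06)·[0.5602·35.9374 + 0.4398·0.0000] = 18.9603

$18.96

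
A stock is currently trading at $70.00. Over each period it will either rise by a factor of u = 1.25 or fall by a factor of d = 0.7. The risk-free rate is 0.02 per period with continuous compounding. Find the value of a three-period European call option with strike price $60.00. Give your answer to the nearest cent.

Risk-neutral probability p = (e^0.02 − 0.7)/(1.25 − 0.7) = 0.3202/0.5500 = 0.5822
Terminal stock prices: S_uuu = 136.7, S_uud = 76.56, S_udd = 42.87, S_ddd = 24.01
Terminal payoffs (S − K): max(76.72, 0) = 76.72, max(16.56, 0) = 16.56, max(-17.13, 0) = 0, max(-35.99, 0) = 0
Node uu (S = 109.4): V_uu = e^(−0.02)·[0.5822·76.7188 + 0.4178·16.5625] = 50.5631
Node ud (S = 61.25): V_ud = e^(−0.02)·[0.5822·16.5625 + 0.4178·0.0000] = 9.4515
Node dd (S = 34.3): V_dd = e^(−0.02)·[0.5822·0.0000 + 0.4178·0.0000] = 0.0000
Node u (S = 87.5): V_u = e^(−0.02)·[0.5822·50.5631 + 0.4178·9.4515] = 32.7249
Node d (S = 49): V_d = e^(−0.02)·[0.5822·9.4515 + 0.4178·0.0000] = 5.3936
Node 0 (S = 70): V_0 = e^(−0.02)·[0.5822·32.7249 + 0.4178·5.3936] = 20.8836

$20.88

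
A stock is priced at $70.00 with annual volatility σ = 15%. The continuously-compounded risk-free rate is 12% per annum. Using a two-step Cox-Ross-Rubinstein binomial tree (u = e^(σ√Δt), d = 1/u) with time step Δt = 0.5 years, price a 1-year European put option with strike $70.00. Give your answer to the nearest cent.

CRR parameters: u = e^(σ√Δt) = e^(0.15·√0.5) = 1.1119, d = 1/u = 0.8994
Per-period rate: rΔt = 0.12·0.5 = 0.06, so R = e^0.06 = 1.0618
Risk-neutral probability p = (e^0.06 − 0.8994)/(1.1119 − 0.8994) = 0.1625/0.2125 = 0.7645
Terminal stock prices: S_uu = 86.54, S_ud = 70, S_dd = 56.62
Terminal payoffs (K − S): max(-16.54, 0) = 0, max(0, 0) = 0, max(13.38, 0) = 13.38
Node u (S = 77.83): V_u = e^(−0.06)·[0.7645·0.0000 + 0.2355·0.0000] = 0.0000
Node d (S = 62.96): V_d = e^(−0.06)·[0.7645·0.0000 + 0.2355·13.3799] = 2.9679
Node 0 (S = 70): V_0 = e^(−0.06)·[0.7645·0.0000 + 0.2355·2.9679] = 0.6584

$0.66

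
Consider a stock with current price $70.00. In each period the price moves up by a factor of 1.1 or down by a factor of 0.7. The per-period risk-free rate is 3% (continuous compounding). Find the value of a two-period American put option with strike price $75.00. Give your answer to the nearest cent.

Risk-neutral probability p = (e^0.03 − 0.7)/(1.1 − 0.7) = 0.3305/0.4000 = 0.8261
Terminal stock prices: S_uu = 84.7, S_ud = 53.9, S_dd = 34.3
Terminal payoffs (K − S): max(-9.7, 0) = 0, max(21.1, 0) = 21.1, max(40.7, 0) = 40.7
Node u (S = 77): continuation = e^(−0.03)·[0.8261·0.0000 + 0.1739·21.1000] = 3.5601; exercise value = 0.0000 ≤ continuation, so V_u = 3.5601
Node d (S = 49): continuation = e^(−0.03)·[0.8261·21.1000 + 0.1739·40.7000] = 23.7834; exercise value = 26.0000 > continuation, so V_d = 26.0000 (exercise)
Node 0 (S = 70): continuation = e^(−0.03)·[0.8261·3.5601 + 0.1739·26.0000] = 7.2411; exercise value = 5.0000 ≤ continuation, so V_0 = 7.2411

$7.24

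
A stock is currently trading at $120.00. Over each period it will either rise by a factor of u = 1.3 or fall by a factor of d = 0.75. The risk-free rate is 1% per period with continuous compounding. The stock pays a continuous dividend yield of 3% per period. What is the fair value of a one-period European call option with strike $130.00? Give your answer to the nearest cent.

$10.77

Per-period risk-free factor R = e^0.01 = 1.0101; dividend-adjusted growth = e^(0.01−0.03) = 0.9802.
Risk-neutral probability p = (0.9802 − 0.75)/(1.3 − 0.75) = 0.2302/0.5500 = 0.4185
Terminal stock prices: S_u = 156, S_d = 90
Terminal payoffs (S − K): max(26, 0) = 26, max(-40, 0) = 0
Node 0 (S = 120): V_0 = e^(−0.01)·[0.4185·26.0000 + 0.5815·0.0000] = 10.7738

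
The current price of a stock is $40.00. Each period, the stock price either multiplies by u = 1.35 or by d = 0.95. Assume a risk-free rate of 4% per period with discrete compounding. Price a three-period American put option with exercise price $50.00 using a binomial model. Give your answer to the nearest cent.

$10.00

Risk-neutral probability p = (1 + 0.04 − 0.95)/(1.35 − 0.95) = 0.0900/0.4000 = 0.2250
Terminal stock prices: S_uuu = 98.42, S_uud = 69.25, S_udd = 48.73, S_ddd = 34.29
Terminal payoffs (K − S): max(-48.42, 0) = 0, max(-19.25, 0) = 0, max(1.265, 0) = 1.265, max(15.71, 0) = 15.71
Node uu (S = 72.9): continuation = 1/1.04·[0.2250·0.0000 + 0.7750·0.0000] = 0.0000; exercise value = 0.0000 ≤ continuation, so V_uu = 0.0000
Node ud (S = 51.3): continuation = 1/1.04·[0.2250·0.0000 + 0.7750·1.2650] = 0.9427; exercise value = 0.0000 ≤ continuation, so V_ud = 0.9427
Node dd (S = 36.1): continuation = 1/1.04·[0.2250·1.2650 + 0.7750·15.7050] = 11.9769; exercise value = 13.9000 > continuation, so V_dd = 13.9000 (exercise)
Node u (S = 54): continuation = 1/1.04·[0.2250·0.0000 + 0.7750·0.9427] = 0.7025; exercise value = 0.0000 ≤ continuation, so V_u = 0.7025
Node d (S = 38): continuation = 1/1.04·[0.2250·0.9427 + 0.7750·13.9000] = 10.5621; exercise value = 12.0000 > continuation, so V_d = 12.0000 (exercise)
Node 0 (S = 40): continuation = 1/1.04·[0.2250·0.7025 + 0.7750·12.0000] = 9.0943; exercise value = 10.0000 > continuation, so V_0 = 10.0000 (exercise)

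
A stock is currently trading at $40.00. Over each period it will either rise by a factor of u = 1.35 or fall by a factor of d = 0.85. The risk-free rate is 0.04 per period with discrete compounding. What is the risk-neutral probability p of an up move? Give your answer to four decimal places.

p = 0.3800

Risk-neutral probability p = (1 + 0.04 − 0.85)/(1.35 − 0.85) = 0.1900/0.5000 = 0.3800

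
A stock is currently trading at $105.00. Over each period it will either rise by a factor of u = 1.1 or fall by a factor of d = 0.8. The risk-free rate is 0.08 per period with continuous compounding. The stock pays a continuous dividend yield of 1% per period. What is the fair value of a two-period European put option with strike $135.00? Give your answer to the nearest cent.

$12.12

Per-period risk-free factor R = e^0.08 = 1.0833; dividend-adjusted growth = e^(0.08−0.01) = 1.0725.
Risk-neutral probability p = (1.0725 − 0.8)/(1.1 − 0.8) = 0.2725/0.3000 = 0.9084
Terminal stock prices: S_uu = 127.1, S_ud = 92.4, S_dd = 67.2
Terminal payoffs (K − S): max(7.95, 0) = 7.95, max(42.6, 0) = 42.6, max(67.8, 0) = 67.8
Node u (S = 115.5): V_u = e^(−0.08)·[0.9084·7.9500 + 0.0916·42.6000] = 10.2700
Node d (S = 84): V_d = e^(−0.08)·[0.9084·42.6000 + 0.0916·67.8000] = 41.4565
Node 0 (S = 105): V_0 = e^(−0.08)·[0.9084·10.2700 + 0.0916·41.4565] = 12.1186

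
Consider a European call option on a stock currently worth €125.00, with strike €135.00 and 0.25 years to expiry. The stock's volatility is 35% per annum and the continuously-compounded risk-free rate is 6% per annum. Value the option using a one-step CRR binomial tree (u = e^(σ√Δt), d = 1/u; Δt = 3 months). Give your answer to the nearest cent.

€6.84

CRR parameters: u = e^(σ√Δt) = e^(0.35·√0.25) = 1.1912, d = 1/u = 0.8395
Per-period rate: rΔt = 0.06·0.25 = 0.015, so R = e^0.015 = 1.0151
Risk-neutral probability p = (e^0.015 − 0.8395)/(1.1912 − 0.8395) = 0.1757/0.3518 = 0.4993
Terminal stock prices: S_u = 148.9, S_d = 104.9
Terminal payoffs (S − K): max(13.91, 0) = 13.91, max(-30.07, 0) = 0
Node 0 (S = 125): V_0 = e^(−0.015)·[0.4993·13.9058 + 0.5007·0.0000] = 6.8401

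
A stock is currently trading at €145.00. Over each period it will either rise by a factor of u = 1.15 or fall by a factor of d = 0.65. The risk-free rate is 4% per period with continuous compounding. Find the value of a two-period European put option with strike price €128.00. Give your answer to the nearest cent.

€9.12

Risk-neutral probability p = (e^0.04 − 0.65)/(1.15 − 0.65) = 0.3908/0.5000 = 0.7816
Terminal stock prices: S_uu = 191.8, S_ud = 108.4, S_dd = 61.26
Terminal payoffs (K − S): max(-63.76, 0) = 0, max(19.61, 0) = 19.61, max(66.74, 0) = 66.74
Node u (S = 166.8): V_u = e^(−0.04)·[0.7816·0.0000 + 0.2184·19.6125] = 4.1150
Node d (S = 94.25): V_d = e^(−0.04)·[0.7816·19.6125 + 0.2184·66.7375] = 28.7310
Node 0 (S = 145): V_0 = e^(−0.04)·[0.7816·4.1150 + 0.2184·28.7310] = 9.1185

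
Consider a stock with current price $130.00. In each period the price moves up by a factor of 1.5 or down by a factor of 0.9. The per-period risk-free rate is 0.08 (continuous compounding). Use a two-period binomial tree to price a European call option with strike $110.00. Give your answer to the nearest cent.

$38.20

Risk-neutral probability p = (e^0.08 − 0.9)/(1.5 − 0.9) = 0.1833/0.6000 = 0.3055
Terminal stock prices: S_uu = 292.5, S_ud = 175.5, S_dd = 105.3
Terminal payoffs (S − K): max(182.5, 0) = 182.5, max(65.5, 0) = 65.5, max(-4.7, 0) = 0
Node u (S = 195): V_u = e^(−0.08)·[0.3055·182.5000 + 0.6945·65.5000] = 93.4572
Node d (S = 117): V_d = e^(−0.08)·[0.3055·65.5000 + 0.6945·0.0000] = 18.4705
Node 0 (S = 130): V_0 = e^(−0.08)·[0.3055·93.4572 + 0.6945·18.4705] = 38.1961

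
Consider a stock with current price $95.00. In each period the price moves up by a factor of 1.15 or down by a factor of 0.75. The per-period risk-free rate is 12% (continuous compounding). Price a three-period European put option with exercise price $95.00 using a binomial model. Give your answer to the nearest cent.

$0.30

Risk-neutral probability p = (e^0.12 − 0.75)/(1.15 − 0.75) = 0.3775/0.4000 = 0.9437
Terminal stock prices: S_uuu = 144.5, S_uud = 94.23, S_udd = 61.45, S_ddd = 40.08
Terminal payoffs (K − S): max(-49.48, 0) = 0, max(0.7719, 0) = 0.7719, max(33.55, 0) = 33.55, max(54.92, 0) = 54.92
Node uu (S = 125.6): V_uu = e^(−0.12)·[0.9437·0.0000 + 0.0563·0.7719] = 0.0385
Node ud (S = 81.94): V_ud = e^(−0.12)·[0.9437·0.7719 + 0.0563·33.5469] = 2.3199
Node dd (S = 53.44): V_dd = e^(−0.12)·[0.9437·33.5469 + 0.0563·54.9219] = 30.8199
Node u (S = 109.2): V_u = e^(−0.12)·[0.9437·0.0385 + 0.0563·2.3199] = 0.1480
Node d (S = 71.25): V_d = e^(−0.12)·[0.9437·2.3199 + 0.0563·30.8199] = 3.4796
Node 0 (S = 95): V_0 = e^(−0.12)·[0.9437·0.1480 + 0.0563·3.4796] = 0.2975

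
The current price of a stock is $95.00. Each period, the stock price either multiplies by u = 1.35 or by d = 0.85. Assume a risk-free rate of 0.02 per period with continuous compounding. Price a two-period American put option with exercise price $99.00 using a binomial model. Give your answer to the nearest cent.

$12.69

Risk-neutral probability p = (e^0.02 − 0.85)/(1.35 − 0.85) = 0.1702/0.5000 = 0.3404
Terminal stock prices: S_uu = 173.1, S_ud = 109, S_dd = 68.64
Terminal payoffs (K − S): max(-74.14, 0) = 0, max(-10.01, 0) = 0, max(30.36, 0) = 30.36
Node u (S = 128.2): continuation = e^(−0.02)·[0.3404·0.0000 + 0.6596·0.0000] = 0.0000; exercise value = 0.0000 ≤ continuation, so V_u = 0.0000
Node d (S = 80.75): continuation = e^(−0.02)·[0.3404·0.0000 + 0.6596·30.3625] = 19.6305; exercise value = 18.2500 ≤ continuation, so V_d = 19.6305
Node 0 (S = 95): continuation = e^(−0.02)·[0.3404·0.0000 + 0.6596·19.6305] = 12.6918; exercise value = 4.0000 ≤ continuation, so V_0 = 12.6918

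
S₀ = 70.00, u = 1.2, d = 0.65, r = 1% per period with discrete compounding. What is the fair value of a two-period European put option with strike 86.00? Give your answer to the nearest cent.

20.52

Risk-neutral probability p = (1 + 0.01 − 0.65)/(1.2 − 0.65) = 0.3600/0.5500 = 0.6545
Terminal stock prices: S_uu = 100.8, S_ud = 54.6, S_dd = 29.58
Terminal payoffs (K − S): max(-14.8, 0) = 0, max(31.4, 0) = 31.4, max(56.42, 0) = 56.42
Node u (S = 84): V_u = 1/1.01·[0.6545·0.0000 + 0.3455·31.4000] = 10.7399
Node d (S = 45.5): V_d = 1/1.01·[0.6545·31.4000 + 0.3455·56.4250] = 39.6485
Node 0 (S = 70): V_0 = 1/1.01·[0.6545·10.7399 + 0.3455·39.6485] = 20.5213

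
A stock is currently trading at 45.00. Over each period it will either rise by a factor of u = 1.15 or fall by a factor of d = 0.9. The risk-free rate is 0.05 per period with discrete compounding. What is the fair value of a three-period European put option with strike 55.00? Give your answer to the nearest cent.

5.02

Risk-neutral probability p = (1 + 0.05 − 0.9)/(1.15 − 0.9) = 0.1500/0.2500 = 0.6000
Terminal stock prices: S_uuu = 68.44, S_uud = 53.56, S_udd = 41.92, S_ddd = 32.81
Terminal payoffs (K − S): max(-13.44, 0) = 0, max(1.439, 0) = 1.439, max(13.08, 0) = 13.08, max(22.19, 0) = 22.19
Node uu (S = 59.51): V_uu = 1/1.05·[0.6000·0.0000 + 0.4000·1.4388] = 0.5481
Node ud (S = 46.57): V_ud = 1/1.05·[0.6000·1.4388 + 0.4000·13.0825] = 5.8060
Node dd (S = 36.45): V_dd = 1/1.05·[0.6000·13.0825 + 0.4000·22.1950] = 15.9310
Node u (S = 51.75): V_u = 1/1.05·[0.6000·0.5481 + 0.4000·5.8060] = 2.5250
Node d (S = 40.5): V_d = 1/1.05·[0.6000·5.8060 + 0.4000·15.9310] = 9.3866
Node 0 (S = 45): V_0 = 1/1.05·[0.6000·2.5250 + 0.4000·9.3866] = 5.0187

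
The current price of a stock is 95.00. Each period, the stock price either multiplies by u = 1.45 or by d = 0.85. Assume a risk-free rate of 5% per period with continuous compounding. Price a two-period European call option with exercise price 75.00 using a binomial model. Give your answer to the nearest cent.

Risk-neutral probability p = (e^0.05 − 0.85)/(1.45 − 0.85) = 0.2013/0.6000 = 0.3355
Terminal stock prices: S_uu = 199.7, S_ud = 117.1, S_dd = 68.64
Terminal payoffs (S − K): max(124.7, 0) = 124.7, max(42.09, 0) = 42.09, max(-6.363, 0) = 0
Node u (S = 137.8): V_u = e^(−0.05)·[0.3355·124.7375 + 0.6645·42.0875] = 66.4078
Node d (S = 80.75): V_d = e^(−0.05)·[0.3355·42.0875 + 0.6645·0.0000] = 13.4298
Node 0 (S = 95): V_0 = e^(−0.05)·[0.3355·66.4078 + 0.6645·13.4298] = 29.6796

29.68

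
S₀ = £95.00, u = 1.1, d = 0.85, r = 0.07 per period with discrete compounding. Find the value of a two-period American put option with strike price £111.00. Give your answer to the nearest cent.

£16.00

Risk-neutral probability p = (1 + 0.07 − 0.85)/(1.1 − 0.85) = 0.2200/0.2500 = 0.8800
Terminal stock prices: S_uu = 115, S_ud = 88.83, S_dd = 68.64
Terminal payoffs (K − S): max(-3.95, 0) = 0, max(22.17, 0) = 22.17, max(42.36, 0) = 42.36
Node u (S = 104.5): continuation = 1/1.07·[0.8800·0.0000 + 0.1200·22.1750] = 2.4869; exercise value = 6.5000 > continuation, so V_u = 6.5000 (exercise)
Node d (S = 80.75): continuation = 1/1.07·[0.8800·22.1750 + 0.1200·42.3625] = 22.9883; exercise value = 30.2500 > continuation, so V_d = 30.2500 (exercise)
Node 0 (S = 95): continuation = 1/1.07·[0.8800·6.5000 + 0.1200·30.2500] = 8.7383; exercise value = 16.0000 > continuation, so V_0 = 16.0000 (exercise)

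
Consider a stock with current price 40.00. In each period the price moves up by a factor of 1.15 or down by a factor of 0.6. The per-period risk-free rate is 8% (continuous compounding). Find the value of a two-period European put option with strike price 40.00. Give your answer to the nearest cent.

2.57

Risk-neutral probability p = (e^0.08 − 0.6)/(1.15 − 0.6) = 0.4833/0.5500 = 0.8787
Terminal stock prices: S_uu = 52.9, S_ud = 27.6, S_dd = 14.4
Terminal payoffs (K − S): max(-12.9, 0) = 0, max(12.4, 0) = 12.4, max(25.6, 0) = 25.6
Node u (S = 46): V_u = e^(−0.08)·[0.8787·0.0000 + 0.1213·12.4000] = 1.3884
Node d (S = 24): V_d = e^(−0.08)·[0.8787·12.4000 + 0.1213·25.6000] = 12.9247
Node 0 (S = 40): V_0 = e^(−0.08)·[0.8787·1.3884 + 0.1213·12.9247] = 2.5734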